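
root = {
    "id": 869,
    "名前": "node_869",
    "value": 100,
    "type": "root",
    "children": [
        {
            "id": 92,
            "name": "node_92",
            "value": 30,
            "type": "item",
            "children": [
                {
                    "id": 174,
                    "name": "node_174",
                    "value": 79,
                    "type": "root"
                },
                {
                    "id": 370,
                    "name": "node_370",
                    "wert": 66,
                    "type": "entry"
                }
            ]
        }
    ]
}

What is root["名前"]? "node_869"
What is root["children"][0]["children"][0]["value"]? 79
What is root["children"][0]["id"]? 92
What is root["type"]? "root"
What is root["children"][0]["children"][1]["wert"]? 66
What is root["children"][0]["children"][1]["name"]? "node_370"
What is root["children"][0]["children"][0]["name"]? "node_174"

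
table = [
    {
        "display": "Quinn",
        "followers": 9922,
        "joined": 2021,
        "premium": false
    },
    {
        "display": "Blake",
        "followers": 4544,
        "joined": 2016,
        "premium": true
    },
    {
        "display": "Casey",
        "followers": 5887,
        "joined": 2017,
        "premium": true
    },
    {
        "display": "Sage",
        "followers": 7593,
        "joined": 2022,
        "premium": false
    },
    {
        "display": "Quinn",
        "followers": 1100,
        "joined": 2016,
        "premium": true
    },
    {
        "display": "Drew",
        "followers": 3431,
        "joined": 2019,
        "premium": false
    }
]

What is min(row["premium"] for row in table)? False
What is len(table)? 6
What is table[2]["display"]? "Casey"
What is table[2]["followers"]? 5887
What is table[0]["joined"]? 2021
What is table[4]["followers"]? 1100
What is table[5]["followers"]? 3431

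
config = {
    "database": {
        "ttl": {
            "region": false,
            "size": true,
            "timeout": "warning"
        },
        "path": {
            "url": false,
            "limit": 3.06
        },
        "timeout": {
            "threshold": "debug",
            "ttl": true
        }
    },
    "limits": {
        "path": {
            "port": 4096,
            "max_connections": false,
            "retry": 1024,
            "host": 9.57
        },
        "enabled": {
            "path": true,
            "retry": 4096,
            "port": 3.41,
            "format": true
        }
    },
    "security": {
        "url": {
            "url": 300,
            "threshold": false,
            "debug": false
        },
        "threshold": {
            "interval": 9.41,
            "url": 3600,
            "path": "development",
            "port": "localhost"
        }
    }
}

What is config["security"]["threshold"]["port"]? "localhost"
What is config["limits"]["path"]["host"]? 9.57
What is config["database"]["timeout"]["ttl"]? True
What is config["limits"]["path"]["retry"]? 1024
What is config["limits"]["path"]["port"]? 4096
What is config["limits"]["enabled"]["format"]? True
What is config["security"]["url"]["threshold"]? False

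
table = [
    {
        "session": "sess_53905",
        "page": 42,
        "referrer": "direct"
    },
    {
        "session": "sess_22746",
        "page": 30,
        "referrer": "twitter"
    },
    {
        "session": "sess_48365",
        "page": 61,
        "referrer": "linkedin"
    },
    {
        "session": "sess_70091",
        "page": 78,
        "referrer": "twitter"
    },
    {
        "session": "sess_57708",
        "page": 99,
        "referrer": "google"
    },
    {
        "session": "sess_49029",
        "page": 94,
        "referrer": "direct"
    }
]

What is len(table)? 6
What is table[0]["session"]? "sess_53905"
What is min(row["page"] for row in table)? 30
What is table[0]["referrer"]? "direct"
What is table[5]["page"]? 94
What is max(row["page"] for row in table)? 99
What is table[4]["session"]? "sess_57708"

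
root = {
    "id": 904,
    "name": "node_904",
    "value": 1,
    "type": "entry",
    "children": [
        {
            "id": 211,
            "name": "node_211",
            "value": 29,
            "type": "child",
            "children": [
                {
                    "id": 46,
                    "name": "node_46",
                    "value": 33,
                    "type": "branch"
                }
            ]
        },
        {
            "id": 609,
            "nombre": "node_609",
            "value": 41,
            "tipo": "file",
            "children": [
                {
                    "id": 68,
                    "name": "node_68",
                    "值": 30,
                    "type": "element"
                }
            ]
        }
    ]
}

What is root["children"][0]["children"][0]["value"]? 33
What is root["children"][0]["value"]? 29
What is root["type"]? "entry"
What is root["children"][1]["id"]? 609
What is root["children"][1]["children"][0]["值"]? 30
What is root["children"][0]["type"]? "child"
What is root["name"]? "node_904"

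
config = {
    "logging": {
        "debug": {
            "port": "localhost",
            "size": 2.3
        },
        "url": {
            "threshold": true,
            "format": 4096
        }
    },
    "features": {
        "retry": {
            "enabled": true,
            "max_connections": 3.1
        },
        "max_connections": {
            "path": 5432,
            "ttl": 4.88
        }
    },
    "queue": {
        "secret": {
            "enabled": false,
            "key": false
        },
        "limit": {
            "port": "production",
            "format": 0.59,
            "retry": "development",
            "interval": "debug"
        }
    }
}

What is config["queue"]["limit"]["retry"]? "development"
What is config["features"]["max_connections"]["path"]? 5432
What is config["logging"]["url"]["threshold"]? True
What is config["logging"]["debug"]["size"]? 2.3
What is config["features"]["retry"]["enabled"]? True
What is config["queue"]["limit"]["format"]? 0.59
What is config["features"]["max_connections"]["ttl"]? 4.88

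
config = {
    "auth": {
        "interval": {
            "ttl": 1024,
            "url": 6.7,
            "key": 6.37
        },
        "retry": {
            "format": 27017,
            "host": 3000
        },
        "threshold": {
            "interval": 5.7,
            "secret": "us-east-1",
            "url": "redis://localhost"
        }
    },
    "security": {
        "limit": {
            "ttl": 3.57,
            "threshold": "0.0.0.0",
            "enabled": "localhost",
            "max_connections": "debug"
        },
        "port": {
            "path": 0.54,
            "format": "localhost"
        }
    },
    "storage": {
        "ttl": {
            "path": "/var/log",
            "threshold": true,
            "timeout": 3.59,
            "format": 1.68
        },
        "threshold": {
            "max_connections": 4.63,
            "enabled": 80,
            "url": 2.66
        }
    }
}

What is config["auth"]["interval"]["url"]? 6.7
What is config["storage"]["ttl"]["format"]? 1.68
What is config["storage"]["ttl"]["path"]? "/var/log"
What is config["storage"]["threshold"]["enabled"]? 80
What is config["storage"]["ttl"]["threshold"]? True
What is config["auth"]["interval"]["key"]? 6.37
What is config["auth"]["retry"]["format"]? 27017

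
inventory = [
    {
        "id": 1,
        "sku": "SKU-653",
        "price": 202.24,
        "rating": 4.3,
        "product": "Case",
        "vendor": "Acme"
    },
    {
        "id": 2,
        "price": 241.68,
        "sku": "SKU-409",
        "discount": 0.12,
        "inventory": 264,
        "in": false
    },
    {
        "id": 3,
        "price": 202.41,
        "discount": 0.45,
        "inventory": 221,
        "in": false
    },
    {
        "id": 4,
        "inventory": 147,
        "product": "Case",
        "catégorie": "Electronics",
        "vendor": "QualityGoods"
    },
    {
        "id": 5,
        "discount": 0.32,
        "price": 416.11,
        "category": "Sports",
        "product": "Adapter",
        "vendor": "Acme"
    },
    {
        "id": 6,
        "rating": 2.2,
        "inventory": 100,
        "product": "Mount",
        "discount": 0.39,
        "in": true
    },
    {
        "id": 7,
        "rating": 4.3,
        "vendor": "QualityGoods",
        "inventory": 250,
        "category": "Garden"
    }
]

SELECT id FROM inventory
[1, 2, 3, 4, 5, 6, 7]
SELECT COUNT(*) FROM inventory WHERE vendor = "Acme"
2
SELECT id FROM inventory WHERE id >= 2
[2, 3, 4, 5, 6, 7]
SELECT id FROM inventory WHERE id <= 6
[1, 2, 3, 4, 5, 6]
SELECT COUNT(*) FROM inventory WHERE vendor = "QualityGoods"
2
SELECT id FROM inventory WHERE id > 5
[6, 7]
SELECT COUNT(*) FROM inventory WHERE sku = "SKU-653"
1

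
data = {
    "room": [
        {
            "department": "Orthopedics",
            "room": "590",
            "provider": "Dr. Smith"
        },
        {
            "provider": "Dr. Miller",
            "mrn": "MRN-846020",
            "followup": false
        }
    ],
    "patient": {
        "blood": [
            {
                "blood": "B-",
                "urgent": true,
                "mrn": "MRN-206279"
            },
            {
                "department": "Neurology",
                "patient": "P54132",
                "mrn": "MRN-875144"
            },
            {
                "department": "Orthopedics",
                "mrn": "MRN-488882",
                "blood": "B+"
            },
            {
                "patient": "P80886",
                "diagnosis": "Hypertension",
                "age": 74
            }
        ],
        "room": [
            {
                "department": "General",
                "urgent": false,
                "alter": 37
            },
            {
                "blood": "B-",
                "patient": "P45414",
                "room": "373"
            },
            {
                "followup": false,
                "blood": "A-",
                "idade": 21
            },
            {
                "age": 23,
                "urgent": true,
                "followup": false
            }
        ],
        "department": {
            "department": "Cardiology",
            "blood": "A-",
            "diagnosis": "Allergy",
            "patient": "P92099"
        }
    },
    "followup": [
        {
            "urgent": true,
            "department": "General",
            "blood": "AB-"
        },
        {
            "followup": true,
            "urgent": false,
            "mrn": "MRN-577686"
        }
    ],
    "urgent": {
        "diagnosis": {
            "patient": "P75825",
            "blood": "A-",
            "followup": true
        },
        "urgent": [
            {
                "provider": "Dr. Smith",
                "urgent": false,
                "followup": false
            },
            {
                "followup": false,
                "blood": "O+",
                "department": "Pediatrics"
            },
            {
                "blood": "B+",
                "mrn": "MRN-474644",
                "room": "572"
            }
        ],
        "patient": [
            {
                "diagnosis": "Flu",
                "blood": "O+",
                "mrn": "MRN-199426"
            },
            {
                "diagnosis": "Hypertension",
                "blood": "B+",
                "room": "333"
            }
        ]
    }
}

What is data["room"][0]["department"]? "Orthopedics"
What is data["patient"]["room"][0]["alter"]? 37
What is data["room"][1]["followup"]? False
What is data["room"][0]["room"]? "590"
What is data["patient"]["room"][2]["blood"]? "A-"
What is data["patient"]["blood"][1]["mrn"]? "MRN-875144"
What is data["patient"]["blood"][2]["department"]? "Orthopedics"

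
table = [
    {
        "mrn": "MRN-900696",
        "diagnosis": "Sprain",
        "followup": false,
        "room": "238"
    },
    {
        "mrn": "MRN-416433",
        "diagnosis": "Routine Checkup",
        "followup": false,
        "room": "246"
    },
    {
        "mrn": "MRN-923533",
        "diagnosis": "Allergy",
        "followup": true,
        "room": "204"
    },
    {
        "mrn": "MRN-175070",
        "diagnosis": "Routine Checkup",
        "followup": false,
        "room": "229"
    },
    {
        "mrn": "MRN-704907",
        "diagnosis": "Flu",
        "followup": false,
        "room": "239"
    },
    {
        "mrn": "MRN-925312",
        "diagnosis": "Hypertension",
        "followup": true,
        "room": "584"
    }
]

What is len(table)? 6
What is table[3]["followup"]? False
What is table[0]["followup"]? False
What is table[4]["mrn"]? "MRN-704907"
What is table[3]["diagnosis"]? "Routine Checkup"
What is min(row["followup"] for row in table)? False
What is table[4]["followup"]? False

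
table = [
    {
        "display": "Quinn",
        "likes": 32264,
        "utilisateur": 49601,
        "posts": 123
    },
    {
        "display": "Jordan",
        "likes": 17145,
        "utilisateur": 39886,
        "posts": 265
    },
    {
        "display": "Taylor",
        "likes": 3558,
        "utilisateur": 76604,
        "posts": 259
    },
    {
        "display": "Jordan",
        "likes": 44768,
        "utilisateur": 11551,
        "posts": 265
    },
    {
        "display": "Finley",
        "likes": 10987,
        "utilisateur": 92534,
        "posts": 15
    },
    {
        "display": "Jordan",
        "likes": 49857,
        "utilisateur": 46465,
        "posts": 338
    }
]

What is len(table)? 6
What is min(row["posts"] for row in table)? 15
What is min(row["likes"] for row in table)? 3558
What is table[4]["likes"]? 10987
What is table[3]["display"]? "Jordan"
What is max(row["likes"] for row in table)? 49857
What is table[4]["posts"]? 15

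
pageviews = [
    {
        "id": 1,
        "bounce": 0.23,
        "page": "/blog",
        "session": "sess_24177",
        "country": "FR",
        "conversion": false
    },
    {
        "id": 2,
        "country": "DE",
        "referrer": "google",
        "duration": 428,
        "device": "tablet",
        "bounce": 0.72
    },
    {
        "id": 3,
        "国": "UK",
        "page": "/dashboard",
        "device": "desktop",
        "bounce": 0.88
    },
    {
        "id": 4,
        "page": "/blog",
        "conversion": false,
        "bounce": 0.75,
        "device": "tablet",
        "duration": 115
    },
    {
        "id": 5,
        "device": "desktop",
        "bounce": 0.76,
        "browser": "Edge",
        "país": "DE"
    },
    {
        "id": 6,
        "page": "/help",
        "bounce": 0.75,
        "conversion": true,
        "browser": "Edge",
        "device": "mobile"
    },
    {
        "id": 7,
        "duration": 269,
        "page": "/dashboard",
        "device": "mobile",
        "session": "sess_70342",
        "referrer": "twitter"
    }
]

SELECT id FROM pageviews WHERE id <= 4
[1, 2, 3, 4]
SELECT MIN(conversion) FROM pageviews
False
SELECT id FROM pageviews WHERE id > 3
[4, 5, 6, 7]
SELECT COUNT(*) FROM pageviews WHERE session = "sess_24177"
1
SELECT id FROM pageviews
[1, 2, 3, 4, 5, 6, 7]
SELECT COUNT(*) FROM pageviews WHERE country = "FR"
1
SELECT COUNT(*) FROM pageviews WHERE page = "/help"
1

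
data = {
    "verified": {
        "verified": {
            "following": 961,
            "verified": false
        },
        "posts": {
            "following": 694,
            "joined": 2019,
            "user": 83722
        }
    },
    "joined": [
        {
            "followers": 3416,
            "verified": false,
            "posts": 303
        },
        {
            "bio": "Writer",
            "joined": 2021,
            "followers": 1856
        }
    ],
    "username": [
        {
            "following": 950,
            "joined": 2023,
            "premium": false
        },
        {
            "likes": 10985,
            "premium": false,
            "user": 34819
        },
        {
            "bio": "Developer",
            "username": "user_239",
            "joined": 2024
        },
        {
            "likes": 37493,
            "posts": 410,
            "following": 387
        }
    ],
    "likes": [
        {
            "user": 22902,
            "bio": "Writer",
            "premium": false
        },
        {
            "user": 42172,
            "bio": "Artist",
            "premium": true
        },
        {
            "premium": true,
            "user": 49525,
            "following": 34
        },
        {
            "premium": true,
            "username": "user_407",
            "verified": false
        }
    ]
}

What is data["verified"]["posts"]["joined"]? 2019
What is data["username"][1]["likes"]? 10985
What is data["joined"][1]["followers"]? 1856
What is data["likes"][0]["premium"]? False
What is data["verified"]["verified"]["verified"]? False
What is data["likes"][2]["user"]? 49525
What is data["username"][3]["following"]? 387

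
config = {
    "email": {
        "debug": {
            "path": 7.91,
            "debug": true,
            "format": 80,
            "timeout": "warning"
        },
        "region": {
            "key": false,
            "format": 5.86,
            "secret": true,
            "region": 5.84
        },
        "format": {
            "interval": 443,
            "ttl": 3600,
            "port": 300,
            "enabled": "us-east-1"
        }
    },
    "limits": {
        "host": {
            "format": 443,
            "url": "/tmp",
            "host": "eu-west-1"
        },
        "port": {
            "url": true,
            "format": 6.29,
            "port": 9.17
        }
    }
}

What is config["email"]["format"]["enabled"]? "us-east-1"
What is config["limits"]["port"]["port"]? 9.17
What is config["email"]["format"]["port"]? 300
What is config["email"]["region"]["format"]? 5.86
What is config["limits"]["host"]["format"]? 443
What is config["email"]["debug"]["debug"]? True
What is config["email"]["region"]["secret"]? True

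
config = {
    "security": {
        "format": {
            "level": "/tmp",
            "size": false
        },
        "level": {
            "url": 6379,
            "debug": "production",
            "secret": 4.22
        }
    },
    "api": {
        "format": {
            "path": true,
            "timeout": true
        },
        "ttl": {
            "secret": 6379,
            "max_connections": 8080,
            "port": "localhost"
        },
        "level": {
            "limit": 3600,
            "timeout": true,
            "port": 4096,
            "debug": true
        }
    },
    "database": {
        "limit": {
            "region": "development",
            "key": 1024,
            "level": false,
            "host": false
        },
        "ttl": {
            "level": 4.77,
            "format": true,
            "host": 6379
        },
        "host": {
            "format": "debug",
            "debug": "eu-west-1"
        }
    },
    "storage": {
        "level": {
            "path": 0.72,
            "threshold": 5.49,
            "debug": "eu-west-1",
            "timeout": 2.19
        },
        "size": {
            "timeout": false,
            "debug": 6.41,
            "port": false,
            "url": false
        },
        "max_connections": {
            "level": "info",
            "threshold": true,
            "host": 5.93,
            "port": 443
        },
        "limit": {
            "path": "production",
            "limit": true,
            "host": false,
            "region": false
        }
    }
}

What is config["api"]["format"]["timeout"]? True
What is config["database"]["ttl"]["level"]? 4.77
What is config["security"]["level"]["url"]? 6379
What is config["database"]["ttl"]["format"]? True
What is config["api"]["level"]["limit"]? 3600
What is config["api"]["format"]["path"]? True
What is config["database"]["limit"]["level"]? False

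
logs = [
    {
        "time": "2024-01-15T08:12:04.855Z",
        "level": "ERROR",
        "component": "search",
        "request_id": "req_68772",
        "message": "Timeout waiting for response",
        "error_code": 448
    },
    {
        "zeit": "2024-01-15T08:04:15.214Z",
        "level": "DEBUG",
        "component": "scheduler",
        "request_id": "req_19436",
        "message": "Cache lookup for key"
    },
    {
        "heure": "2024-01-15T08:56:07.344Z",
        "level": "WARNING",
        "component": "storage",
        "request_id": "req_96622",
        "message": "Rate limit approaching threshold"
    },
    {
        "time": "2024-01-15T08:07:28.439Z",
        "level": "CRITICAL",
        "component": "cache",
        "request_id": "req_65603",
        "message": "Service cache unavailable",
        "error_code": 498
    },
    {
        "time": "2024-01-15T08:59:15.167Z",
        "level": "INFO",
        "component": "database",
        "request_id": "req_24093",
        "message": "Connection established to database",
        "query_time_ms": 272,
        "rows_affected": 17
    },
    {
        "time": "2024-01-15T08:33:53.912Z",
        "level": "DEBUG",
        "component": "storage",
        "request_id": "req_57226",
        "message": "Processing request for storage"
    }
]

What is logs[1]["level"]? "DEBUG"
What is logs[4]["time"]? "2024-01-15T08:59:15.167Z"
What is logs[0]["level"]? "ERROR"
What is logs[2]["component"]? "storage"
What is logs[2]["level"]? "WARNING"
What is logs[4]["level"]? "INFO"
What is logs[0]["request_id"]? "req_68772"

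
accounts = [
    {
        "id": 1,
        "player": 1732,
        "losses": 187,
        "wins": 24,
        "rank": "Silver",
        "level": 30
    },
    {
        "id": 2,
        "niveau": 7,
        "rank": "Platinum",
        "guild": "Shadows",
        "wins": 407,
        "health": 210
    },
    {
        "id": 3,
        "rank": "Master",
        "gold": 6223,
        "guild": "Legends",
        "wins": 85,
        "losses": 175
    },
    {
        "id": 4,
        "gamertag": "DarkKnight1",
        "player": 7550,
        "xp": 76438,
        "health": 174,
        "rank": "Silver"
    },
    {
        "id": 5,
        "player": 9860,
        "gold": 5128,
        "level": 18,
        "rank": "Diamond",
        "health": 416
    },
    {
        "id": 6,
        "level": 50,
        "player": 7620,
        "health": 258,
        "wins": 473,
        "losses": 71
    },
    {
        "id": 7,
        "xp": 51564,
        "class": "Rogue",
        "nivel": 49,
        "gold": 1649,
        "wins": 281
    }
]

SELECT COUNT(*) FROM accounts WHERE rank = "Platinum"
1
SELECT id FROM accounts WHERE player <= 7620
[1, 4, 6]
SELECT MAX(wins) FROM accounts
473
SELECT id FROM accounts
[1, 2, 3, 4, 5, 6, 7]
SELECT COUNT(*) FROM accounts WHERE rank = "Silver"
2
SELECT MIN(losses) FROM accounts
71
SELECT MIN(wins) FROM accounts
24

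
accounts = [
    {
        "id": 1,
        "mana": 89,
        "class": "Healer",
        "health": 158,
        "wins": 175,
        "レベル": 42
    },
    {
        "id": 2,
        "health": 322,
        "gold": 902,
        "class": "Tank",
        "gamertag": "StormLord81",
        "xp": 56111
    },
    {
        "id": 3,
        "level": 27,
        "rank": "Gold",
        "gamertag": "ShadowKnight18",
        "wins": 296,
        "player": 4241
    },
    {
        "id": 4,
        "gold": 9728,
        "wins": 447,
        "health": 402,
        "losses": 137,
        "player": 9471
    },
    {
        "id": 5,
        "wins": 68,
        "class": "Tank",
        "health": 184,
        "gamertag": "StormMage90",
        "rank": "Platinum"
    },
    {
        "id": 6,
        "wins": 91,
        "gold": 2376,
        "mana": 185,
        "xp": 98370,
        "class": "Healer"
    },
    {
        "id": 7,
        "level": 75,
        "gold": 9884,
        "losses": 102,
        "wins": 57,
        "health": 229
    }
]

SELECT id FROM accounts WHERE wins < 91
[5, 7]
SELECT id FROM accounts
[1, 2, 3, 4, 5, 6, 7]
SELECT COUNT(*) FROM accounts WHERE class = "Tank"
2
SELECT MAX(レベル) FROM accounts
42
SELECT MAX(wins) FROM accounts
447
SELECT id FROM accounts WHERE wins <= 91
[5, 6, 7]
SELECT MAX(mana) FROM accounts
185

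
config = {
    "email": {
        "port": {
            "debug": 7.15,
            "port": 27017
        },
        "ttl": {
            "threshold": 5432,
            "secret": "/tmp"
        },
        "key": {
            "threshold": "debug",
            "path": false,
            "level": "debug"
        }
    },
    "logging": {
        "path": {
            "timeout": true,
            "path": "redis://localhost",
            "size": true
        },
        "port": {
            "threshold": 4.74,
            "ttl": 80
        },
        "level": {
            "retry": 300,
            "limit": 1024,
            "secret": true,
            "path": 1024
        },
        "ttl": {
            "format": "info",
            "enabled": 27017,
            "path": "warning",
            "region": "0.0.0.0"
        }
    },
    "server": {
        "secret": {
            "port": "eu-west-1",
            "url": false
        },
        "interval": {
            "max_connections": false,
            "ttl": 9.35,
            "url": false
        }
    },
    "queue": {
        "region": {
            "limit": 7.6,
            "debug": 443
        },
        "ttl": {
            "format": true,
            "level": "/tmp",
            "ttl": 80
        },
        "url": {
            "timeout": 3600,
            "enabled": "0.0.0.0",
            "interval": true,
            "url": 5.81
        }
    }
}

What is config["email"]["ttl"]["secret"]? "/tmp"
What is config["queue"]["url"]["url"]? 5.81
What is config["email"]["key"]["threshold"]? "debug"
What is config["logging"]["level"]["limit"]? 1024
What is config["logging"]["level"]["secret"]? True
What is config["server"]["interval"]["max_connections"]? False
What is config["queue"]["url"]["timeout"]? 3600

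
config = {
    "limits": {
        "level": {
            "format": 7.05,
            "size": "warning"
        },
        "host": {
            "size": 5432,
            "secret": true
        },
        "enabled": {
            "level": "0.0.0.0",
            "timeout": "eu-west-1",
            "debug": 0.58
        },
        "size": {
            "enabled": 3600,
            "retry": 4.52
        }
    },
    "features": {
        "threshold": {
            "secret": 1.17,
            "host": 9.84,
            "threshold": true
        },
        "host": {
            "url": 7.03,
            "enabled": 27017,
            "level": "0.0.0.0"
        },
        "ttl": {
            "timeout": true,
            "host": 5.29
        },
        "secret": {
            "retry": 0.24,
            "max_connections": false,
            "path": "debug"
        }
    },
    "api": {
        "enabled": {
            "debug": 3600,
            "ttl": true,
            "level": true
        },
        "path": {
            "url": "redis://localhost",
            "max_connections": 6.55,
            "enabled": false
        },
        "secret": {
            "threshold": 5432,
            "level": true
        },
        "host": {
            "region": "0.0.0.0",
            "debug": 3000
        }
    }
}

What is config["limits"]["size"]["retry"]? 4.52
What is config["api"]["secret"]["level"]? True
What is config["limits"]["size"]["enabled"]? 3600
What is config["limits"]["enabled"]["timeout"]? "eu-west-1"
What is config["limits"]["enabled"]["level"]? "0.0.0.0"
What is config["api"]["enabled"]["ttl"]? True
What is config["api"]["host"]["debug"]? 3000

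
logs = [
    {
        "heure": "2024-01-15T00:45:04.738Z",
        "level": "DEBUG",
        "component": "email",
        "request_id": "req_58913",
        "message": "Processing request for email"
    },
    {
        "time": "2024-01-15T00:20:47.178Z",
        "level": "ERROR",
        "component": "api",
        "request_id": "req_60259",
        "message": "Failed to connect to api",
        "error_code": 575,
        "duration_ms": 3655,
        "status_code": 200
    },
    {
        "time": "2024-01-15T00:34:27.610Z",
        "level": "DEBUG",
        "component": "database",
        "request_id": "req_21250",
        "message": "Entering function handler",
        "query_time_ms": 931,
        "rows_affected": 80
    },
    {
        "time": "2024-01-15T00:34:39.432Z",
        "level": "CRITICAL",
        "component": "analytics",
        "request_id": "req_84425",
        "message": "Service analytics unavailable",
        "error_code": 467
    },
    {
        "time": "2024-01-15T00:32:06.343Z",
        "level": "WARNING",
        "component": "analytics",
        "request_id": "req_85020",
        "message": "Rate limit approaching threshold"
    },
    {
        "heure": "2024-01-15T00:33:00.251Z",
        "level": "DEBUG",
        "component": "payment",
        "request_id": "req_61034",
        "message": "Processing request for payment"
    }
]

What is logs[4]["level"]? "WARNING"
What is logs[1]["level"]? "ERROR"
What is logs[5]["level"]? "DEBUG"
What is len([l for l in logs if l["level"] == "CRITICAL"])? 1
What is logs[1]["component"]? "api"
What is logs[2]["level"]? "DEBUG"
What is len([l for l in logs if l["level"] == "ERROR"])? 1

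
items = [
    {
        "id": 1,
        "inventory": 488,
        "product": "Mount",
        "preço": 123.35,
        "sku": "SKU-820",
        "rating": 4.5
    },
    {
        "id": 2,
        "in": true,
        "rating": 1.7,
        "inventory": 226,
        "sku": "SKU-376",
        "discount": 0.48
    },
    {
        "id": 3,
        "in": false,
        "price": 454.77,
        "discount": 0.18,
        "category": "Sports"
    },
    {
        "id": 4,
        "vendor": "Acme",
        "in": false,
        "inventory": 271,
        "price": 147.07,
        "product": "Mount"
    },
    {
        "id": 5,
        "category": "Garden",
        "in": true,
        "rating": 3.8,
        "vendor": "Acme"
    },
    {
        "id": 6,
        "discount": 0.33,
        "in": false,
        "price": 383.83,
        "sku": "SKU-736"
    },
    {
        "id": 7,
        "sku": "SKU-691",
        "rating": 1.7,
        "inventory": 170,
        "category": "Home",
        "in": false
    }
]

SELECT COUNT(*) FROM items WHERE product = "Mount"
2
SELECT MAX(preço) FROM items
123.35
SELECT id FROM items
[1, 2, 3, 4, 5, 6, 7]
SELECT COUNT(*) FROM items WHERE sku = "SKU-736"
1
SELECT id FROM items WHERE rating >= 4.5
[1]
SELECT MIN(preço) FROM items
123.35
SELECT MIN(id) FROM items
1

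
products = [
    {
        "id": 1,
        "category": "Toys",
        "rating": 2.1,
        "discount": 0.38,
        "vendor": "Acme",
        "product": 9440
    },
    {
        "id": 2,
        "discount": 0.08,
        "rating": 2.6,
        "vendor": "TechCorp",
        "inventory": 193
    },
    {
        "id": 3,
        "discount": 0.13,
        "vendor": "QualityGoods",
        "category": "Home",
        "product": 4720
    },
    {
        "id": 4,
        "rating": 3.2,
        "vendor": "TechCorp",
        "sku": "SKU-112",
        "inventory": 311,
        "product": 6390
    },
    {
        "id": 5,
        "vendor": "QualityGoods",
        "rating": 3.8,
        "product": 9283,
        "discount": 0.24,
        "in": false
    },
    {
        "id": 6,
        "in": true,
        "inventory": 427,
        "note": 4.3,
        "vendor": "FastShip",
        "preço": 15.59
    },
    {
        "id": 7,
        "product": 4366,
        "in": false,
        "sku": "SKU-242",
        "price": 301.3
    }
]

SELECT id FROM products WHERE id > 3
[4, 5, 6, 7]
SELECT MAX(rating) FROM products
3.8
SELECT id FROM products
[1, 2, 3, 4, 5, 6, 7]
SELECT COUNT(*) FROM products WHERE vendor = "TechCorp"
2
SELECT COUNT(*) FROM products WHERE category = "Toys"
1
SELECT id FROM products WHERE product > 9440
[]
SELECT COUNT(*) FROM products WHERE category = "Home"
1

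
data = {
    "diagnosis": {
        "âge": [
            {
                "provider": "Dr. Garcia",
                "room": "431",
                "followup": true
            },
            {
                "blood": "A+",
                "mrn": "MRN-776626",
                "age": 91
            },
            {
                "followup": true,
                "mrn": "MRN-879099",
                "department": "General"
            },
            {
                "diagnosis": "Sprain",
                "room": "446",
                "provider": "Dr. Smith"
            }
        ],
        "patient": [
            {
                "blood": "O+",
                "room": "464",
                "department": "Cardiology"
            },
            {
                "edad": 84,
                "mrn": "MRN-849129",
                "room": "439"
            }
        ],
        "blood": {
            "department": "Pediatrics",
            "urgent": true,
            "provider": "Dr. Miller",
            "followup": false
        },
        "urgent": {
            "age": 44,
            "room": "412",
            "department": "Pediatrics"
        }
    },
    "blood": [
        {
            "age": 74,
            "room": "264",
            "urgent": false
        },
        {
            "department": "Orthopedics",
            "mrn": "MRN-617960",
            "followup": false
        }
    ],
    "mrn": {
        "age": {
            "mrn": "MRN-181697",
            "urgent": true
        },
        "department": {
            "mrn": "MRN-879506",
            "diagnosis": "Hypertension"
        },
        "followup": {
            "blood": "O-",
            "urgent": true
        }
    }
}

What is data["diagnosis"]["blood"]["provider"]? "Dr. Miller"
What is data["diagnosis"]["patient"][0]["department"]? "Cardiology"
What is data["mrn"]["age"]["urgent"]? True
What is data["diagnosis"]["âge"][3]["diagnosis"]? "Sprain"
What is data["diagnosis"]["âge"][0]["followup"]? True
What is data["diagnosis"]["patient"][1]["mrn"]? "MRN-849129"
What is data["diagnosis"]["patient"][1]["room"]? "439"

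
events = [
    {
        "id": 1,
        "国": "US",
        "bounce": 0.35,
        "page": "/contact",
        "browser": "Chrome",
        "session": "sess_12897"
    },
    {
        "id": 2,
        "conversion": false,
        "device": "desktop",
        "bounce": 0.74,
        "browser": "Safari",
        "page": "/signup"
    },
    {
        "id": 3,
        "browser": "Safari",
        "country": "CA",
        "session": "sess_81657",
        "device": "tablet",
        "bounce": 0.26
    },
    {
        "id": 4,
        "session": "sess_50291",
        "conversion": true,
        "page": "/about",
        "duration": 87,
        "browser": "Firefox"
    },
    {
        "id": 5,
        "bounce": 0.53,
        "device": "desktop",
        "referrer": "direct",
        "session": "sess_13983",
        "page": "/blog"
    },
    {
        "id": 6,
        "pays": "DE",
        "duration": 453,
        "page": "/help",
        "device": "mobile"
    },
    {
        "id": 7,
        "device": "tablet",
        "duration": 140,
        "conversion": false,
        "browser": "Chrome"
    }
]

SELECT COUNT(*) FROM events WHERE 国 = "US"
1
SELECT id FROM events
[1, 2, 3, 4, 5, 6, 7]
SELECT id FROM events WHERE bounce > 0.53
[2]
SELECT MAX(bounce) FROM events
0.74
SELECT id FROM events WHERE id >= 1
[1, 2, 3, 4, 5, 6, 7]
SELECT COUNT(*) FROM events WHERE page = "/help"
1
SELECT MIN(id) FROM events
1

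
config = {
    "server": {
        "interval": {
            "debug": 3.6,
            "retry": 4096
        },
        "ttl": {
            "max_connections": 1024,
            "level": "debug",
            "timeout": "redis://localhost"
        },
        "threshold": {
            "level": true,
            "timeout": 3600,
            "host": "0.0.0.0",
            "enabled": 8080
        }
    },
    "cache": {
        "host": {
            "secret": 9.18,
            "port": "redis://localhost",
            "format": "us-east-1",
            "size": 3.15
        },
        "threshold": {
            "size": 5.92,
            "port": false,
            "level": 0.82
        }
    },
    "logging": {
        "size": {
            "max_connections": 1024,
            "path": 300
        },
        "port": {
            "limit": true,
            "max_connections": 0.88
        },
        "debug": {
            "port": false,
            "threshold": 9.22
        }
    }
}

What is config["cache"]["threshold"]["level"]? 0.82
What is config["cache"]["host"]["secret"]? 9.18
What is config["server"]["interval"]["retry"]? 4096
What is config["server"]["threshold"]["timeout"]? 3600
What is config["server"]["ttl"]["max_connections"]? 1024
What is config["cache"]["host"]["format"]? "us-east-1"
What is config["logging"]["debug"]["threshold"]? 9.22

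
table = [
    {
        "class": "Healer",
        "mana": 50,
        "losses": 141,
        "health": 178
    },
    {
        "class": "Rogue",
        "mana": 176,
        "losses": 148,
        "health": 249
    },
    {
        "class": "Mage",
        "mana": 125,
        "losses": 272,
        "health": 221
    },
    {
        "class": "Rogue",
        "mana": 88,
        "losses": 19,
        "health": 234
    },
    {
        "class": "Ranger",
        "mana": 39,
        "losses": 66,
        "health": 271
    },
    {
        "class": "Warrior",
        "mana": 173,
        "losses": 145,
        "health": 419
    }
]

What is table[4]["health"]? 271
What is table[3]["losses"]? 19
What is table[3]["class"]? "Rogue"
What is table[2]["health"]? 221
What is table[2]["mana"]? 125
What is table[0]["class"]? "Healer"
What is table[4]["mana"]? 39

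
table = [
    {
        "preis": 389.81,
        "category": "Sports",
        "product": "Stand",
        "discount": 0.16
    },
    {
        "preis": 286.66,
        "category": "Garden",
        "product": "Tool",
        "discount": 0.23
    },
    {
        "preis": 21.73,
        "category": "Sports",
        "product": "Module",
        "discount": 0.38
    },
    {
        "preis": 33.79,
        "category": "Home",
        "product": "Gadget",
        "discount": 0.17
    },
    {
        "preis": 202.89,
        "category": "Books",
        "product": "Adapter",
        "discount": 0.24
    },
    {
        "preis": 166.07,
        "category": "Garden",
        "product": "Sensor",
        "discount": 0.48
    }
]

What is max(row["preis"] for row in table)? 389.81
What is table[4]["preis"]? 202.89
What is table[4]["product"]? "Adapter"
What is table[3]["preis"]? 33.79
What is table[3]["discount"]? 0.17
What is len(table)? 6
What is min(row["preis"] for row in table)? 21.73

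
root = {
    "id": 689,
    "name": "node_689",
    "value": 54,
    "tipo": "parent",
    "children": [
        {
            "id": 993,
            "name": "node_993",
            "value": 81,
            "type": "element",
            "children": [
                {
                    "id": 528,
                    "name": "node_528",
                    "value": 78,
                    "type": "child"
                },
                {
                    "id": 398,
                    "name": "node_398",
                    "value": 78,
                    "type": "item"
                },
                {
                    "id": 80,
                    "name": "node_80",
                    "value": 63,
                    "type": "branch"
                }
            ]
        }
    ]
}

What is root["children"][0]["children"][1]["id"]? 398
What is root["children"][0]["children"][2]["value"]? 63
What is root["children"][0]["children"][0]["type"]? "child"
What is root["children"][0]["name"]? "node_993"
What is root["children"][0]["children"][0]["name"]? "node_528"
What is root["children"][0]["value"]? 81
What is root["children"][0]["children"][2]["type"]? "branch"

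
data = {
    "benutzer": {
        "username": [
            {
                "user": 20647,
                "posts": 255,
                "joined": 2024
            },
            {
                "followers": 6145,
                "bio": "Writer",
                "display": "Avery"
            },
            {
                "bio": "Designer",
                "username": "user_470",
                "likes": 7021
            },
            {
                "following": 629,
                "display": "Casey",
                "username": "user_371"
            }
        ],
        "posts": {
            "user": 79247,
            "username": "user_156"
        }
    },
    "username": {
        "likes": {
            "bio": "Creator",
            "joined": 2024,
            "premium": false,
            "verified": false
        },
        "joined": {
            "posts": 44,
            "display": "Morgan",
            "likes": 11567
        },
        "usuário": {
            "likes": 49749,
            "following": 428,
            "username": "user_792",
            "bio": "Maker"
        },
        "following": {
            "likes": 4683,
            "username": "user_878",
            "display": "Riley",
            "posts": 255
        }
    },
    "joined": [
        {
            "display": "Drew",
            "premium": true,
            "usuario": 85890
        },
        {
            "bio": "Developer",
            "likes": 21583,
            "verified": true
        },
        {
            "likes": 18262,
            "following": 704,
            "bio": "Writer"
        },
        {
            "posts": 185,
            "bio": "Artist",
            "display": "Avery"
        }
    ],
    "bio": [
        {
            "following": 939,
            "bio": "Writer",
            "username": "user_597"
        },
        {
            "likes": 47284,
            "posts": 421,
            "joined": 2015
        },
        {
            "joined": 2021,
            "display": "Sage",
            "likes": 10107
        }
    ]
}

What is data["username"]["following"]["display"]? "Riley"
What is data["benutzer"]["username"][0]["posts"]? 255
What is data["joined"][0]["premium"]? True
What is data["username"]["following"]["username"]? "user_878"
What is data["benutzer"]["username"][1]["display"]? "Avery"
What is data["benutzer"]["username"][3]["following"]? 629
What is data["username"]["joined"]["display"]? "Morgan"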